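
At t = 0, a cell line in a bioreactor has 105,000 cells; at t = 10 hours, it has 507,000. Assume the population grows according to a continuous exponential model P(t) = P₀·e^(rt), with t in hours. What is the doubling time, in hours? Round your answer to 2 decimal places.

doubling time ≈ 4.40 hours

r = ln(507000/105000) / 10 = ln(4.82857) / 10 ≈ 0.157455 per hour
doubling time = ln 2 / |r| = 0.69315 / 0.157455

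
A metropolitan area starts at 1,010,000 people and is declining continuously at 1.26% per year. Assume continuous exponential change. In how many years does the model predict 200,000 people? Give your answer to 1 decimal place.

t ≈ 128.5 years

200000 = 1010000 · e^(-0.0126·t)
t = ln(200000/1010000) / -0.0126 = ln(0.19802) / -0.0126 = -1.61939 / -0.0126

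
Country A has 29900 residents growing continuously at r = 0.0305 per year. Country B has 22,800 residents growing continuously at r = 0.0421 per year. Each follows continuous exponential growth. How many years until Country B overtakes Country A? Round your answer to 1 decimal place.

t ≈ 23.4 years

29900·e^(0.0305t) = 22800·e^(0.0421t)
29900/22800 = e^((0.0421 − 0.0305)t) → ln(1.3114) = 0.0116·t
t = 0.2711 / 0.0116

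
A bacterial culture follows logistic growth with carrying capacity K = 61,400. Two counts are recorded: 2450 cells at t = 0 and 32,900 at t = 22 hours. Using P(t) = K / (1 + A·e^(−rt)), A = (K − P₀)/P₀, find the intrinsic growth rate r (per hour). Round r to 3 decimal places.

A = (61400 − 2450)/2450 = 24.06122
32900 = 61400/(1 + 24.06122·e^(−r·22)) → e^(−22r) = (1.86626 − 1)/24.06122 = 0.036002
r = −ln(0.036002)/22 = 3.32417/22

r ≈ 0.151 per hour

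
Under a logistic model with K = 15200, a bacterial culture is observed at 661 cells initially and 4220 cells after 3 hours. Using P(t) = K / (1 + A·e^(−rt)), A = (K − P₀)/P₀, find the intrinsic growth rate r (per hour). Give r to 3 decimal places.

A = (15200 − 661)/661 = 21.99546
4220 = 15200/(1 + 21.99546·e^(−r·3)) → e^(−3r) = (3.6019 − 1)/21.99546 = 0.118292
r = −ln(0.118292)/3 = 2.1346/3

r ≈ 0.712 per hour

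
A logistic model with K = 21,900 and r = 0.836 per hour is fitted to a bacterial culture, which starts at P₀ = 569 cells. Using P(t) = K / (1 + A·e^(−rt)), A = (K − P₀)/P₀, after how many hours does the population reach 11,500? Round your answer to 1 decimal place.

t ≈ 4.5 hours

A = (21900 − 569)/569 = 37.48858
11500 = 21900/(1 + 37.48858·e^(−0.836t)) → 1 + 37.48858·e^(−0.836t) = 1.90435
e^(−0.836t) = 0.024123 → t = ln(41.45371)/0.836 = 3.72458/0.836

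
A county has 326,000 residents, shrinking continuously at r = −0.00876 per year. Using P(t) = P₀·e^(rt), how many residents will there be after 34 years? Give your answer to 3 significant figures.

≈ 242,000 residents

P(34) = 326000 · e^(-0.00876·34) = 326000 · e^(-0.29784)
= 326000 · 0.74242 ≈ 242028.96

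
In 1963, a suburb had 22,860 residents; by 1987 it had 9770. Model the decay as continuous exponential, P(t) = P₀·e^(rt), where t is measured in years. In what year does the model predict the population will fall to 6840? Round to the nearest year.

r = ln(9770/22860) / 24 = -0.85007/24 ≈ -0.03542 per year
t = ln(6840/22860) / r = -1.2066/-0.03542 ≈ 34.07 years after 1963

year 1997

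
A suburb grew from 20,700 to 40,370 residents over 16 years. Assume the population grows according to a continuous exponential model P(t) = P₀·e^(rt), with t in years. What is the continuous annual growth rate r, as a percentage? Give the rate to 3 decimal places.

r ≈ 4.175% per year

40370 = 20700 · e^(r·16)
e^(16r) = 40370/20700 = 1.95024
r = ln(1.95024) / 16 = 0.66795 / 16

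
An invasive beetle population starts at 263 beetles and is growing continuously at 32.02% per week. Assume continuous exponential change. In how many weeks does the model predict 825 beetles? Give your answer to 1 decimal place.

825 = 263 · e^(0.3202·t)
t = ln(825/263) / 0.3202 = ln(3.13688) / 0.3202 = 1.14323 / 0.3202

t ≈ 3.6 weeks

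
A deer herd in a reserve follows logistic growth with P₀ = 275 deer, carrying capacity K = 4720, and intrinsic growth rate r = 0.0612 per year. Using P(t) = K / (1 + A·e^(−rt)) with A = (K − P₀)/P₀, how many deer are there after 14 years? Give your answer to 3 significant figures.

A = (4720 − 275)/275 = 16.16364
P(14) = 4720 / (1 + 16.16364·e^(−0.0612·14)) = 4720 / (1 + 16.16364·0.424518)
= 4720 / 7.86176 ≈ 600.37

≈ 600 deer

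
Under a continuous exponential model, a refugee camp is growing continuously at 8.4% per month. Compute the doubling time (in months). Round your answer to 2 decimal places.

doubling time = ln(2) / |r| = 0.69315 / 0.084

doubling time ≈ 8.25 months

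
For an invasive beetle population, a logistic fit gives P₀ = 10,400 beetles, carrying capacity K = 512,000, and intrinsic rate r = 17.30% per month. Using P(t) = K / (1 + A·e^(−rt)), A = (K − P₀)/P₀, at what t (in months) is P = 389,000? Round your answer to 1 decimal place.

t ≈ 29.1 months

A = (512000 − 10400)/10400 = 48.23077
389000 = 512000/(1 + 48.23077·e^(−0.173t)) → 1 + 48.23077·e^(−0.173t) = 1.3162
e^(−0.173t) = 0.006556 → t = ln(152.53471)/0.173 = 5.02739/0.173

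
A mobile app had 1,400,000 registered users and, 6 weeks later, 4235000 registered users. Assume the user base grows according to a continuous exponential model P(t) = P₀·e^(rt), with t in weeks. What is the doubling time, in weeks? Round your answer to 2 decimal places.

doubling time ≈ 3.76 weeks

r = ln(4235000/1400000) / 6 = ln(3.025) / 6 ≈ 0.184485 per week
doubling time = ln 2 / |r| = 0.69315 / 0.184485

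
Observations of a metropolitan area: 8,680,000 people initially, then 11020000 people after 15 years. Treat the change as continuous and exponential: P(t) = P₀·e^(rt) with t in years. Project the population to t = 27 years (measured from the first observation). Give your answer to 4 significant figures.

r = ln(11020000/8680000) / 15 ≈ 0.015913 per year
P(27) = 8680000 · e^(0.015913·27) = 8680000 · 1.53671 ≈ 13338625.83

≈ 13,340,000 people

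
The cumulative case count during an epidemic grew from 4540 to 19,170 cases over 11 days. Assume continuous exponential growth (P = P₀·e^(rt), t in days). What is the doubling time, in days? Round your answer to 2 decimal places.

r = ln(19170/4540) / 11 = ln(4.22247) / 11 ≈ 0.130947 per day
doubling time = ln 2 / |r| = 0.69315 / 0.130947

doubling time ≈ 5.29 days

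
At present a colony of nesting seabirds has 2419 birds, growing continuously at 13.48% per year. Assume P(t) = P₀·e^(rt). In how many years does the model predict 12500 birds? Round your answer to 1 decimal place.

t ≈ 12.2 years

12500 = 2419 · e^(0.1348·t)
t = ln(12500/2419) / 0.1348 = ln(5.16742) / 0.1348 = 1.64237 / 0.1348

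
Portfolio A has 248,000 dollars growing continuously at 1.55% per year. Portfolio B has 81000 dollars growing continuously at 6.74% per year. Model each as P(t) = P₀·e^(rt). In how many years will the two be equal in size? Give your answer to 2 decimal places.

248000·e^(0.0155t) = 81000·e^(0.0674t)
248000/81000 = e^((0.0674 − 0.0155)t) → ln(3.06173) = 0.0519·t
t = 1.11898 / 0.0519

t ≈ 21.56 years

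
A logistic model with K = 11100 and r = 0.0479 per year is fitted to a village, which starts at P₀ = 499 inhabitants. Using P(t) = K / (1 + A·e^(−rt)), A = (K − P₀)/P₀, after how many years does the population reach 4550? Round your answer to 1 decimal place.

t ≈ 56.2 years

A = (11100 − 499)/499 = 21.24449
4550 = 11100/(1 + 21.24449·e^(−0.0479t)) → 1 + 21.24449·e^(−0.0479t) = 2.43956
e^(−0.0479t) = 0.067762 → t = ln(14.75762)/0.0479 = 2.69176/0.0479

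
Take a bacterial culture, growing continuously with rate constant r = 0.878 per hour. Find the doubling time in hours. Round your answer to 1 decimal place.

doubling time ≈ 0.8 hours

doubling time = ln(2) / |r| = 0.69315 / 0.878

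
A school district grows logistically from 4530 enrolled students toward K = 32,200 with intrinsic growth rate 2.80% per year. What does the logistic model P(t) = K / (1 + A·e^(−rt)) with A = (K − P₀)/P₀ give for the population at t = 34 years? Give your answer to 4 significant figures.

≈ 9,590 enrolled students

A = (32200 − 4530)/4530 = 6.10817
P(34) = 32200 / (1 + 6.10817·e^(−0.028·34)) = 32200 / (1 + 6.10817·0.385968)
= 32200 / 3.35756 ≈ 9590.3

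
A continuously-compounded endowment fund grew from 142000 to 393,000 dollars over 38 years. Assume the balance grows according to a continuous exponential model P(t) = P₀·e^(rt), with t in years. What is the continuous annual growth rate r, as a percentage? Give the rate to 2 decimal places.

393000 = 142000 · e^(r·38)
e^(38r) = 393000/142000 = 2.76761
r = ln(2.76761) / 38 = 1.01798 / 38

r ≈ 2.68% per year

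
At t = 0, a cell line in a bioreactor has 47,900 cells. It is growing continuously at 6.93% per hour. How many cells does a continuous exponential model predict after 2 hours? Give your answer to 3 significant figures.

P(2) = 47900 · e^(0.0693·2) = 47900 · e^(0.1386)
= 47900 · 1.14866 ≈ 55021.03

≈ 55,000 cells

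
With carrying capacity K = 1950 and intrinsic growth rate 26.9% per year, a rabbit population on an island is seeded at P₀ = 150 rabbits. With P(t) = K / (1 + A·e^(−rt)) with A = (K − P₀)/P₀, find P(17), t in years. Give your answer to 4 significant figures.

A = (1950 − 150)/150 = 12
P(17) = 1950 / (1 + 12·e^(−0.269·17)) = 1950 / (1 + 12·0.010327)
= 1950 / 1.12392 ≈ 1734.99

≈ 1,735 rabbits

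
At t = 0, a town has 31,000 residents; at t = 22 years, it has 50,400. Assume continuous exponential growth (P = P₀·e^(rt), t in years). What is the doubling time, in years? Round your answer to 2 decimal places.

doubling time ≈ 31.38 years

r = ln(50400/31000) / 22 = ln(1.62581) / 22 ≈ 0.022091 per year
doubling time = ln 2 / |r| = 0.69315 / 0.022091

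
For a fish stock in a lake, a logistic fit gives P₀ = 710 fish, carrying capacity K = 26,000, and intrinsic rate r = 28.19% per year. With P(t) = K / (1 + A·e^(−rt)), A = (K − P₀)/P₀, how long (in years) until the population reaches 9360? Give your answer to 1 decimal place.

A = (26000 − 710)/710 = 35.61972
9360 = 26000/(1 + 35.61972·e^(−0.2819t)) → 1 + 35.61972·e^(−0.2819t) = 2.77778
e^(−0.2819t) = 0.04991 → t = ln(20.03609)/0.2819 = 2.99754/0.2819

t ≈ 10.6 years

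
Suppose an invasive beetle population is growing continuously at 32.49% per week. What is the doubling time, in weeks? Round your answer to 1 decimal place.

doubling time ≈ 2.1 weeks

doubling time = ln(2) / |r| = 0.69315 / 0.3249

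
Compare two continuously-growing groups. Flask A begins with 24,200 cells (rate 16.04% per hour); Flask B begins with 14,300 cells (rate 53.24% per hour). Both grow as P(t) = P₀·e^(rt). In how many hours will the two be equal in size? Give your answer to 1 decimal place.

24200·e^(0.1604t) = 14300·e^(0.5324t)
24200/14300 = e^((0.5324 − 0.1604)t) → ln(1.69231) = 0.372·t
t = 0.52609 / 0.372

t ≈ 1.4 hours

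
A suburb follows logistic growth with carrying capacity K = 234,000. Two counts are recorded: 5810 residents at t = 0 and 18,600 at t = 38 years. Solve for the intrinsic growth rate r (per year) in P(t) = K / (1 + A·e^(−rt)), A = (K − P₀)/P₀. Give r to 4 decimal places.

r ≈ 0.0321 per year

A = (234000 − 5810)/5810 = 39.27539
18600 = 234000/(1 + 39.27539·e^(−r·38)) → e^(−38r) = (12.58065 − 1)/39.27539 = 0.294858
r = −ln(0.294858)/38 = 1.22126/38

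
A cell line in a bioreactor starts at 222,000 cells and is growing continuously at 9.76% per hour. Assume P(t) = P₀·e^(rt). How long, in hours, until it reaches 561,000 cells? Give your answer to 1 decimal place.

561000 = 222000 · e^(0.0976·t)
t = ln(561000/222000) / 0.0976 = ln(2.52703) / 0.0976 = 0.92704 / 0.0976

t ≈ 9.5 hours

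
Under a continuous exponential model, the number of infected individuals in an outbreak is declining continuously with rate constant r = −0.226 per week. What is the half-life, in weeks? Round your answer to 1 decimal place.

half-life = ln(2) / |r| = 0.69315 / 0.226

half-life ≈ 3.1 weeks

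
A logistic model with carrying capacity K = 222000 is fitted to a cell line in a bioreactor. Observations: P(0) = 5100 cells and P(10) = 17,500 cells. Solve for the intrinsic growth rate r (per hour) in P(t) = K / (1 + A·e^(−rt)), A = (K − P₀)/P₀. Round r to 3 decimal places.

r ≈ 0.129 per hour

A = (222000 − 5100)/5100 = 42.52941
17500 = 222000/(1 + 42.52941·e^(−r·10)) → e^(−10r) = (12.68571 − 1)/42.52941 = 0.274768
r = −ln(0.274768)/10 = 1.29183/10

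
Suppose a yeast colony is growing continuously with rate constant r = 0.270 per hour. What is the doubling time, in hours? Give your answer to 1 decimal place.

doubling time = ln(2) / |r| = 0.69315 / 0.27

doubling time ≈ 2.6 hours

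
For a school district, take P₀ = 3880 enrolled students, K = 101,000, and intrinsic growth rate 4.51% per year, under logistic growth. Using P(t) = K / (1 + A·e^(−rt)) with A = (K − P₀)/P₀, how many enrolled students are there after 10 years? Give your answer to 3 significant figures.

A = (101000 − 3880)/3880 = 25.03093
P(10) = 101000 / (1 + 25.03093·e^(−0.0451·10)) = 101000 / (1 + 25.03093·0.636991)
= 101000 / 16.94447 ≈ 5960.65

≈ 5,960 enrolled students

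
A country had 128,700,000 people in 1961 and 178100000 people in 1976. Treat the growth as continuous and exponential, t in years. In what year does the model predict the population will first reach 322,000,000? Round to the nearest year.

r = ln(178100000/128700000) / 15 = 0.32486/15 ≈ 0.021657 per year
t = ln(322000000/128700000) / r = 0.91707/0.021657 ≈ 42.34 years after 1961

year 2003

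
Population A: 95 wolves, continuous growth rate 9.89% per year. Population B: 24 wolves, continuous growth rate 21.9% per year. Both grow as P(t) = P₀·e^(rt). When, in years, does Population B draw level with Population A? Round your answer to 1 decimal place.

t ≈ 11.5 years

95·e^(0.0989t) = 24·e^(0.219t)
95/24 = e^((0.219 − 0.0989)t) → ln(3.95833) = 0.1201·t
t = 1.37582 / 0.1201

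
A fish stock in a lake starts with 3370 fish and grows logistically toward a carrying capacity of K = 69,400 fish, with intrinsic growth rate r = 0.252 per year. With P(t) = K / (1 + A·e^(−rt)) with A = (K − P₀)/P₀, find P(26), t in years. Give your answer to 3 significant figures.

A = (69400 − 3370)/3370 = 19.59347
P(26) = 69400 / (1 + 19.59347·e^(−0.252·26)) = 69400 / (1 + 19.59347·0.001427)
= 69400 / 1.02796 ≈ 67512.03

≈ 67,500 fish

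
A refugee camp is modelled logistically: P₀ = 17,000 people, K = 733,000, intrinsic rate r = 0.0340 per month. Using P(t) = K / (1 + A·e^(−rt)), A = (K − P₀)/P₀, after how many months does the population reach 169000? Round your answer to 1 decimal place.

t ≈ 74.6 months

A = (733000 − 17000)/17000 = 42.11765
169000 = 733000/(1 + 42.11765·e^(−0.034t)) → 1 + 42.11765·e^(−0.034t) = 4.33728
e^(−0.034t) = 0.079237 → t = ln(12.62036)/0.034 = 2.53531/0.034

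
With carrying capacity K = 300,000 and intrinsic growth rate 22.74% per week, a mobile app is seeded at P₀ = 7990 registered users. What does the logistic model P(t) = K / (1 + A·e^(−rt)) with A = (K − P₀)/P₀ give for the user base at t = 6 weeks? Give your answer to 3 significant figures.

A = (300000 − 7990)/7990 = 36.54693
P(6) = 300000 / (1 + 36.54693·e^(−0.2274·6)) = 300000 / (1 + 36.54693·0.255534)
= 300000 / 10.33898 ≈ 29016.4

≈ 29,000 registered users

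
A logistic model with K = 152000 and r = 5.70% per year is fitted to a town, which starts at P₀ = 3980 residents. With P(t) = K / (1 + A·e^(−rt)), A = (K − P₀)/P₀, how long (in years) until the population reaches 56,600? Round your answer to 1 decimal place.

t ≈ 54.3 years

A = (152000 − 3980)/3980 = 37.19095
56600 = 152000/(1 + 37.19095·e^(−0.057t)) → 1 + 37.19095·e^(−0.057t) = 2.68551
e^(−0.057t) = 0.04532 → t = ln(22.06507)/0.057 = 3.094/0.057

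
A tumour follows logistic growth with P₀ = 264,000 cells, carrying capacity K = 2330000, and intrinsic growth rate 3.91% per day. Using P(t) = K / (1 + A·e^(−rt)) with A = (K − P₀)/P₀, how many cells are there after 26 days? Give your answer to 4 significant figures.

A = (2330000 − 264000)/264000 = 7.82576
P(26) = 2330000 / (1 + 7.82576·e^(−0.0391·26)) = 2330000 / (1 + 7.82576·0.361823)
= 2330000 / 3.83154 ≈ 608110.66

≈ 608,100 cells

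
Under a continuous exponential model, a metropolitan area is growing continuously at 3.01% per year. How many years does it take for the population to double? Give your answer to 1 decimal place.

doubling time = ln(2) / |r| = 0.69315 / 0.0301

doubling time ≈ 23.0 years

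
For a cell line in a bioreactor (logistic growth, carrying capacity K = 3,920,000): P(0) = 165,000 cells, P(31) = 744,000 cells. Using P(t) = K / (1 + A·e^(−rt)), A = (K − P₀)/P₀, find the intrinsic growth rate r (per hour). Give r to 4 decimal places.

A = (3920000 − 165000)/165000 = 22.75758
744000 = 3920000/(1 + 22.75758·e^(−r·31)) → e^(−31r) = (5.26882 − 1)/22.75758 = 0.187578
r = −ln(0.187578)/31 = 1.67356/31

r ≈ 0.0540 per hour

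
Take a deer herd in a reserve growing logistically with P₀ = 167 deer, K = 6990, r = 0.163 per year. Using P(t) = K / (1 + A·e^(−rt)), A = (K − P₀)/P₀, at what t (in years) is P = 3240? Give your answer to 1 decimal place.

A = (6990 − 167)/167 = 40.85629
3240 = 6990/(1 + 40.85629·e^(−0.163t)) → 1 + 40.85629·e^(−0.163t) = 2.15741
e^(−0.163t) = 0.028329 → t = ln(35.29983)/0.163 = 3.56388/0.163

t ≈ 21.9 years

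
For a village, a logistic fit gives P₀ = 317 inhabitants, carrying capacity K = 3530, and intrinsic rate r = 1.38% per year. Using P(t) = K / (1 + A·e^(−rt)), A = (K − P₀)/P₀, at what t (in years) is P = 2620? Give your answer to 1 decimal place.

t ≈ 244.5 years

A = (3530 − 317)/317 = 10.13565
2620 = 3530/(1 + 10.13565·e^(−0.0138t)) → 1 + 10.13565·e^(−0.0138t) = 1.34733
e^(−0.0138t) = 0.034268 → t = ln(29.18175)/0.0138 = 3.37354/0.0138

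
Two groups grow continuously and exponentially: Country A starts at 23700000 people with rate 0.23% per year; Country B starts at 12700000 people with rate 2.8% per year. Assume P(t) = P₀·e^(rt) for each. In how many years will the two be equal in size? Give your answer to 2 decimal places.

t ≈ 24.28 years

23700000·e^(0.0023t) = 12700000·e^(0.028t)
23700000/12700000 = e^((0.028 − 0.0023)t) → ln(1.86614) = 0.0257·t
t = 0.62387 / 0.0257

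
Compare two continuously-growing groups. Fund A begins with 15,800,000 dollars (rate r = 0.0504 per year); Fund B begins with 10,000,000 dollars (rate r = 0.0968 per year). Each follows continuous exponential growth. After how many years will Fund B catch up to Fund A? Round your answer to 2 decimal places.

15800000·e^(0.0504t) = 10000000·e^(0.0968t)
15800000/10000000 = e^((0.0968 − 0.0504)t) → ln(1.58) = 0.0464·t
t = 0.45742 / 0.0464

t ≈ 9.86 years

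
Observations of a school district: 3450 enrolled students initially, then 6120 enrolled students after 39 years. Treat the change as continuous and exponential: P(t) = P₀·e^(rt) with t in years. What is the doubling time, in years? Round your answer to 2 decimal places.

r = ln(6120/3450) / 39 = ln(1.77391) / 39 ≈ 0.014697 per year
doubling time = ln 2 / |r| = 0.69315 / 0.014697

doubling time ≈ 47.16 years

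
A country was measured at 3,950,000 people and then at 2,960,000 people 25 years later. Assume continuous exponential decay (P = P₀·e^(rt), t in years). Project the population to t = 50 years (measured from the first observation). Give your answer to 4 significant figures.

r = ln(2960000/3950000) / 25 ≈ -0.011541 per year
P(50) = 3950000 · e^(-0.011541·50) = 3950000 · 0.56155 ≈ 2218126.58

≈ 2,218,000 people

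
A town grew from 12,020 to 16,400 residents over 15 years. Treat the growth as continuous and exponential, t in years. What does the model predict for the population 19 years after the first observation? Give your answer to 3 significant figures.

≈ 17,800 residents

r = ln(16400/12020) / 15 ≈ 0.020714 per year
P(19) = 12020 · e^(0.020714·19) = 12020 · 1.48226 ≈ 17816.72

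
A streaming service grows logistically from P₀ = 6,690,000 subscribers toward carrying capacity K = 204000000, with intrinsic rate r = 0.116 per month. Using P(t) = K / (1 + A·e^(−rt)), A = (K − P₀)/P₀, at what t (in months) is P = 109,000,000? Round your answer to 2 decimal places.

t ≈ 30.36 months

A = (204000000 − 6690000)/6690000 = 29.49327
109000000 = 204000000/(1 + 29.49327·e^(−0.116t)) → 1 + 29.49327·e^(−0.116t) = 1.87156
e^(−0.116t) = 0.029551 → t = ln(33.83965)/0.116 = 3.52163/0.116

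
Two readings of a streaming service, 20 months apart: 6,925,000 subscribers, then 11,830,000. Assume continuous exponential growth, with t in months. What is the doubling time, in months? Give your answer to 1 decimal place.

doubling time ≈ 25.9 months

r = ln(11830000/6925000) / 20 = ln(1.7083) / 20 ≈ 0.026775 per month
doubling time = ln 2 / |r| = 0.69315 / 0.026775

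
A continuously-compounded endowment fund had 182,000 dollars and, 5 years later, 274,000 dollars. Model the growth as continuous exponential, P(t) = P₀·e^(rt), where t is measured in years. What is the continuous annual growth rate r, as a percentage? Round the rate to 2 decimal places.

274000 = 182000 · e^(r·5)
e^(5r) = 274000/182000 = 1.50549
r = ln(1.50549) / 5 = 0.40912 / 5

r ≈ 8.18% per year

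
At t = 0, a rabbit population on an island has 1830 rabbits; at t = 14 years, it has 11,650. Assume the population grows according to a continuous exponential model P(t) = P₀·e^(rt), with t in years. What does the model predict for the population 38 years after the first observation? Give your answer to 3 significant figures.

≈ 278,000 rabbits

r = ln(11650/1830) / 14 ≈ 0.132214 per year
P(38) = 1830 · e^(0.132214·38) = 1830 · 152.03584 ≈ 278225.59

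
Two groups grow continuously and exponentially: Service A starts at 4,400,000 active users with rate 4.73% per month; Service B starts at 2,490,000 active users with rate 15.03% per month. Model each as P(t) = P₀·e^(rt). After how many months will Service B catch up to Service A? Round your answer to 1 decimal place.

4400000·e^(0.0473t) = 2490000·e^(0.1503t)
4400000/2490000 = e^((0.1503 − 0.0473)t) → ln(1.76707) = 0.103·t
t = 0.56932 / 0.103

t ≈ 5.5 months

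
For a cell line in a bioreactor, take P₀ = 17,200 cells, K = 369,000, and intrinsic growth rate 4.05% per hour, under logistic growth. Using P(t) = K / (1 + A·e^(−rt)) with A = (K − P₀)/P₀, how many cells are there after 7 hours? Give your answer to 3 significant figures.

A = (369000 − 17200)/17200 = 20.45349
P(7) = 369000 / (1 + 20.45349·e^(−0.0405·7)) = 369000 / (1 + 20.45349·0.753143)
= 369000 / 16.4044 ≈ 22493.96

≈ 22,500 cells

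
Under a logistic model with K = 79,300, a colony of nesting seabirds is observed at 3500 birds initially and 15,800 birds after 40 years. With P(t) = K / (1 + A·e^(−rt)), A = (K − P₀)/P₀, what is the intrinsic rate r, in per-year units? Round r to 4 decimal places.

A = (79300 − 3500)/3500 = 21.65714
15800 = 79300/(1 + 21.65714·e^(−r·40)) → e^(−40r) = (5.01899 − 1)/21.65714 = 0.185573
r = −ln(0.185573)/40 = 1.68431/40

r ≈ 0.0421 per year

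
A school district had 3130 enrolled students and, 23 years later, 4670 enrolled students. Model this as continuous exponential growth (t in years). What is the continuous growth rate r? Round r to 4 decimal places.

4670 = 3130 · e^(r·23)
e^(23r) = 4670/3130 = 1.49201
r = ln(1.49201) / 23 = 0.40013 / 23

r ≈ 0.0174 per year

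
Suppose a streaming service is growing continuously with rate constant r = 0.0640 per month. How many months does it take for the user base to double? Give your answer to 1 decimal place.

doubling time = ln(2) / |r| = 0.69315 / 0.064

doubling time ≈ 10.8 months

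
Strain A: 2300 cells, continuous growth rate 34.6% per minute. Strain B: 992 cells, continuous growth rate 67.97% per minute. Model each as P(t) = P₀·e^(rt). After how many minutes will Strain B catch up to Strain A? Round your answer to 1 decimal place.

2300·e^(0.346t) = 992·e^(0.6797t)
2300/992 = e^((0.6797 − 0.346)t) → ln(2.31855) = 0.3337·t
t = 0.84094 / 0.3337

t ≈ 2.5 minutes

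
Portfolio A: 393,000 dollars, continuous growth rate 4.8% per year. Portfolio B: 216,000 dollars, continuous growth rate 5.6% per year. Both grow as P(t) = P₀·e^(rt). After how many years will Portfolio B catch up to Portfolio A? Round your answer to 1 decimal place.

393000·e^(0.048t) = 216000·e^(0.056t)
393000/216000 = e^((0.056 − 0.048)t) → ln(1.81944) = 0.008·t
t = 0.59853 / 0.008

t ≈ 74.8 years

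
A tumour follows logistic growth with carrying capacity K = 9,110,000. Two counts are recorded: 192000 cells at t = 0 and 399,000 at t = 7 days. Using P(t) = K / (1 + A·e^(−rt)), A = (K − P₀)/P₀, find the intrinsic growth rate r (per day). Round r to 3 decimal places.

r ≈ 0.108 per day

A = (9110000 − 192000)/192000 = 46.44792
399000 = 9110000/(1 + 46.44792·e^(−r·7)) → e^(−7r) = (22.83208 − 1)/46.44792 = 0.470034
r = −ln(0.470034)/7 = 0.75495/7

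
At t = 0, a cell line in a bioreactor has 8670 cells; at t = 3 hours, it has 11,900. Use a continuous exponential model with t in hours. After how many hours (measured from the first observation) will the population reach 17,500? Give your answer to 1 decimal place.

t ≈ 6.7 hours

r = ln(11900/8670) / 3 ≈ 0.105557 per hour
t = ln(17500/8670) / r = 0.70233 / 0.105557 ≈ 6.654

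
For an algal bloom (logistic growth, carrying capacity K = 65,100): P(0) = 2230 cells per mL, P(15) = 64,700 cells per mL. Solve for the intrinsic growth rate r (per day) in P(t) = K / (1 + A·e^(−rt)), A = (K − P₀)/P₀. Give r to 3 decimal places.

A = (65100 − 2230)/2230 = 28.19283
64700 = 65100/(1 + 28.19283·e^(−r·15)) → e^(−15r) = (1.00618 − 1)/28.19283 = 0.000219
r = −ln(0.000219)/15 = 8.42512/15

r ≈ 0.562 per day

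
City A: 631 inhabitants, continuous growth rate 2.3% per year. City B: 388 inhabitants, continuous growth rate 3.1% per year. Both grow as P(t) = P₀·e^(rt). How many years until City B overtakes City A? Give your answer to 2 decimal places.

631·e^(0.023t) = 388·e^(0.031t)
631/388 = e^((0.031 − 0.023)t) → ln(1.62629) = 0.008·t
t = 0.4863 / 0.008

t ≈ 60.79 years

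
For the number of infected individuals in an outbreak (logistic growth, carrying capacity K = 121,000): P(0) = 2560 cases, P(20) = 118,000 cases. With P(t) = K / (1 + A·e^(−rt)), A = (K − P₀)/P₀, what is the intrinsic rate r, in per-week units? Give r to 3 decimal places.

r ≈ 0.375 per week

A = (121000 − 2560)/2560 = 46.26562
118000 = 121000/(1 + 46.26562·e^(−r·20)) → e^(−20r) = (1.02542 − 1)/46.26562 = 0.00055
r = −ln(0.00055)/20 = 7.50647/20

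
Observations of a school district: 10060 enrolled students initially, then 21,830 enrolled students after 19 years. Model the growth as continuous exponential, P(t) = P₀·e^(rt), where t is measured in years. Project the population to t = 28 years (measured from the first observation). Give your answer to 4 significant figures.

≈ 31,510 enrolled students

r = ln(21830/10060) / 19 ≈ 0.040775 per year
P(28) = 10060 · e^(0.040775·28) = 10060 · 3.13206 ≈ 31508.48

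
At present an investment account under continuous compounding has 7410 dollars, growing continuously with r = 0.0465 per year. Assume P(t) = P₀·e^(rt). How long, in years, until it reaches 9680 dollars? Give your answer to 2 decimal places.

9680 = 7410 · e^(0.0465·t)
t = ln(9680/7410) / 0.0465 = ln(1.30634) / 0.0465 = 0.26723 / 0.0465

t ≈ 5.75 years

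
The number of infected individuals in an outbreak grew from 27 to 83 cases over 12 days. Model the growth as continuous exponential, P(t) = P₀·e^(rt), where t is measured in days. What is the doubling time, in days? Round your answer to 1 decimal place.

r = ln(83/27) / 12 = ln(3.07407) / 12 ≈ 0.093584 per day
doubling time = ln 2 / |r| = 0.69315 / 0.093584

doubling time ≈ 7.4 days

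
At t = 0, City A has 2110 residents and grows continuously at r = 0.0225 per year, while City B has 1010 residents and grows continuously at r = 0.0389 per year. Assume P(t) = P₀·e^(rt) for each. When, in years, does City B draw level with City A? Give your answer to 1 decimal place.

t ≈ 44.9 years

2110·e^(0.0225t) = 1010·e^(0.0389t)
2110/1010 = e^((0.0389 − 0.0225)t) → ln(2.08911) = 0.0164·t
t = 0.73674 / 0.0164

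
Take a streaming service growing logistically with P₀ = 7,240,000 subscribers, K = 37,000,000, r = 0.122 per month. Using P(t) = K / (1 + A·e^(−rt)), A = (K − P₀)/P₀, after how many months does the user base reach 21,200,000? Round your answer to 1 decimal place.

A = (37000000 − 7240000)/7240000 = 4.1105
21200000 = 37000000/(1 + 4.1105·e^(−0.122t)) → 1 + 4.1105·e^(−0.122t) = 1.74528
e^(−0.122t) = 0.181312 → t = ln(5.51535)/0.122 = 1.70754/0.122

t ≈ 14.0 months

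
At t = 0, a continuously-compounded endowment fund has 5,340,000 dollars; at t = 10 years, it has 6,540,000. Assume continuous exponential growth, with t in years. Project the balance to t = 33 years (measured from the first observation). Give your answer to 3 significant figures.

≈ 10,400,000 dollars

r = ln(6540000/5340000) / 10 ≈ 0.020271 per year
P(33) = 5340000 · e^(0.020271·33) = 5340000 · 1.95218 ≈ 10424654.69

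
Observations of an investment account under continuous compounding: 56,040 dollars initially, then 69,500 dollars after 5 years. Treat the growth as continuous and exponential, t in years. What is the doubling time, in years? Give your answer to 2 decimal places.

r = ln(69500/56040) / 5 = ln(1.24019) / 5 ≈ 0.043052 per year
doubling time = ln 2 / |r| = 0.69315 / 0.043052

doubling time ≈ 16.10 years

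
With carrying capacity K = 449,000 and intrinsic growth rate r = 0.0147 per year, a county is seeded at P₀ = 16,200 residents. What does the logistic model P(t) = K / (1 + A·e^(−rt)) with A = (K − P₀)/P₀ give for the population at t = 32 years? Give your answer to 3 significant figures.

≈ 25,400 residents

A = (449000 − 16200)/16200 = 26.71605
P(32) = 449000 / (1 + 26.71605·e^(−0.0147·32)) = 449000 / (1 + 26.71605·0.624752)
= 449000 / 17.69091 ≈ 25380.26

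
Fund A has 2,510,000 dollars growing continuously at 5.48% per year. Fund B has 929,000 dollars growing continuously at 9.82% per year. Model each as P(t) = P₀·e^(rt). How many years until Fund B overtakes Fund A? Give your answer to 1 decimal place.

2510000·e^(0.0548t) = 929000·e^(0.0982t)
2510000/929000 = e^((0.0982 − 0.0548)t) → ln(2.70183) = 0.0434·t
t = 0.99393 / 0.0434

t ≈ 22.9 years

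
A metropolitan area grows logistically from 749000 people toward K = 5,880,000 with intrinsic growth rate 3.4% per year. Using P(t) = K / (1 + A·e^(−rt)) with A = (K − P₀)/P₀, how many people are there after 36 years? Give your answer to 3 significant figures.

A = (5880000 − 749000)/749000 = 6.85047
P(36) = 5880000 / (1 + 6.85047·e^(−0.034·36)) = 5880000 / (1 + 6.85047·0.294052)
= 5880000 / 3.01439 ≈ 1950642.83

≈ 1,950,000 people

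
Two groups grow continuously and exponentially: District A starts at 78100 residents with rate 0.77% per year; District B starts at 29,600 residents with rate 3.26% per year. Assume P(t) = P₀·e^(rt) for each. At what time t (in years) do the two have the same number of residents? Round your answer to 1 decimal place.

t ≈ 39.0 years

78100·e^(0.0077t) = 29600·e^(0.0326t)
78100/29600 = e^((0.0326 − 0.0077)t) → ln(2.63851) = 0.0249·t
t = 0.97022 / 0.0249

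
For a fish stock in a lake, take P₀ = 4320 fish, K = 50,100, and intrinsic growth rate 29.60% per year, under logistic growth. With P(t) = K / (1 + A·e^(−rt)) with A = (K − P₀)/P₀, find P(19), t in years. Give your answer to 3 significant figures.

A = (50100 − 4320)/4320 = 10.59722
P(19) = 50100 / (1 + 10.59722·e^(−0.296·19)) = 50100 / (1 + 10.59722·0.00361)
= 50100 / 1.03826 ≈ 48253.91

≈ 48,300 fish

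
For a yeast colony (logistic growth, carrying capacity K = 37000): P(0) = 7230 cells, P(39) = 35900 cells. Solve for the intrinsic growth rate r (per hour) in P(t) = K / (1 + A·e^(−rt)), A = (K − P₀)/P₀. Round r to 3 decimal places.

r ≈ 0.126 per hour

A = (37000 − 7230)/7230 = 4.11757
35900 = 37000/(1 + 4.11757·e^(−r·39)) → e^(−39r) = (1.03064 − 1)/4.11757 = 0.007441
r = −ln(0.007441)/39 = 4.90069/39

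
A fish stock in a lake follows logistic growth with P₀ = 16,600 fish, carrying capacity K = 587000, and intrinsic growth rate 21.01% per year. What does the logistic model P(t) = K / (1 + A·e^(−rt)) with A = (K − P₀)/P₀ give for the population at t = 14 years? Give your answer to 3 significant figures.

≈ 209,000 fish

A = (587000 − 16600)/16600 = 34.36145
P(14) = 587000 / (1 + 34.36145·e^(−0.2101·14)) = 587000 / (1 + 34.36145·0.052792)
= 587000 / 2.814 ≈ 208599.75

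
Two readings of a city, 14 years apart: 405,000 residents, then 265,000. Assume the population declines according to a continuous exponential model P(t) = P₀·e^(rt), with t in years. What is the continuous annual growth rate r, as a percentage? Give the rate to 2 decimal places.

265000 = 405000 · e^(r·14)
e^(14r) = 265000/405000 = 0.65432
r = ln(0.65432) / 14 = -0.42416 / 14

r ≈ -3.03% per year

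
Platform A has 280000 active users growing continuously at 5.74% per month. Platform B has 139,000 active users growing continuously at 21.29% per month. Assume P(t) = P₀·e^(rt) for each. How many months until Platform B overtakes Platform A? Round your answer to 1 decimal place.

280000·e^(0.0574t) = 139000·e^(0.2129t)
280000/139000 = e^((0.2129 − 0.0574)t) → ln(2.01439) = 0.1555·t
t = 0.70032 / 0.1555

t ≈ 4.5 months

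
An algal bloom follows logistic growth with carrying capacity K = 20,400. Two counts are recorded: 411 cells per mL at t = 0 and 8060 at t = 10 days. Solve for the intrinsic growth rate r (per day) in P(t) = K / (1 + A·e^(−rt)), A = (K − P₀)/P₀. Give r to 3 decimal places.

A = (20400 − 411)/411 = 48.63504
8060 = 20400/(1 + 48.63504·e^(−r·10)) → e^(−10r) = (2.53102 − 1)/48.63504 = 0.03148
r = −ln(0.03148)/10 = 3.45841/10

r ≈ 0.346 per day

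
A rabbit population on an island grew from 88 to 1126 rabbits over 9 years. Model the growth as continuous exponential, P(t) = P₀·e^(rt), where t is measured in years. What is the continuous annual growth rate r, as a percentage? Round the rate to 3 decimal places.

r ≈ 28.323% per year

1126 = 88 · e^(r·9)
e^(9r) = 1126/88 = 12.79545
r = ln(12.79545) / 9 = 2.54909 / 9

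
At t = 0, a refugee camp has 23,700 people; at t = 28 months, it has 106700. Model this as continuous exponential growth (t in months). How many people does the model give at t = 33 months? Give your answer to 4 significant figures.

≈ 139,600 people

r = ln(106700/23700) / 28 ≈ 0.053734 per month
P(33) = 23700 · e^(0.053734·33) = 23700 · 5.88976 ≈ 139587.29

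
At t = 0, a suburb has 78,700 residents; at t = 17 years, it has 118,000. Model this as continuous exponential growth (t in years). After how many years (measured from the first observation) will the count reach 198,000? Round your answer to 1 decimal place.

r = ln(118000/78700) / 17 ≈ 0.023826 per year
t = ln(198000/78700) / r = 0.92262 / 0.023826 ≈ 38.723

t ≈ 38.7 years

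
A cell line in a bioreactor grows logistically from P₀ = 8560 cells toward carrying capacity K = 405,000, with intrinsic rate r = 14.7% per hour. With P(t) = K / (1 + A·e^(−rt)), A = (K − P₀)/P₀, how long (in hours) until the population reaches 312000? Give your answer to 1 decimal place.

A = (405000 − 8560)/8560 = 46.31308
312000 = 405000/(1 + 46.31308·e^(−0.147t)) → 1 + 46.31308·e^(−0.147t) = 1.29808
e^(−0.147t) = 0.006436 → t = ln(155.37293)/0.147 = 5.04583/0.147

t ≈ 34.3 hours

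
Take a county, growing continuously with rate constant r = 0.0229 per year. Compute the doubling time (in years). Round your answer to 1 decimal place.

doubling time = ln(2) / |r| = 0.69315 / 0.0229

doubling time ≈ 30.3 years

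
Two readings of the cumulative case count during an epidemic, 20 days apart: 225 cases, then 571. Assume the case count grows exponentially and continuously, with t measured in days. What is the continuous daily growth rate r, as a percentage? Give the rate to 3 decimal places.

571 = 225 · e^(r·20)
e^(20r) = 571/225 = 2.53778
r = ln(2.53778) / 20 = 0.93129 / 20

r ≈ 4.656% per day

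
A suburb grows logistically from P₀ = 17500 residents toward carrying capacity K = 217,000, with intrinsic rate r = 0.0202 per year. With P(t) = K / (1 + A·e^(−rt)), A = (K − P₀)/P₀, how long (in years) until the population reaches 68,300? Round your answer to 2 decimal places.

A = (217000 − 17500)/17500 = 11.4
68300 = 217000/(1 + 11.4·e^(−0.0202t)) → 1 + 11.4·e^(−0.0202t) = 3.17716
e^(−0.0202t) = 0.190979 → t = ln(5.23618)/0.0202 = 1.65559/0.0202

t ≈ 81.96 years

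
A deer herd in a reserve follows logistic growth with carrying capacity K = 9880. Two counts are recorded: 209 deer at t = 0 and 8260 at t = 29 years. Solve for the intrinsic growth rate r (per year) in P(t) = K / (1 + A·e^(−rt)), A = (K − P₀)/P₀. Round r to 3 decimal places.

A = (9880 − 209)/209 = 46.27273
8260 = 9880/(1 + 46.27273·e^(−r·29)) → e^(−29r) = (1.19613 − 1)/46.27273 = 0.004238
r = −ln(0.004238)/29 = 5.46355/29

r ≈ 0.188 per year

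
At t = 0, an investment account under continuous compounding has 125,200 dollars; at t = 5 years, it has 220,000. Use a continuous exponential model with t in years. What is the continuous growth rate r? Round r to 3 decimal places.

r ≈ 0.113 per year

220000 = 125200 · e^(r·5)
e^(5r) = 220000/125200 = 1.75719
r = ln(1.75719) / 5 = 0.56372 / 5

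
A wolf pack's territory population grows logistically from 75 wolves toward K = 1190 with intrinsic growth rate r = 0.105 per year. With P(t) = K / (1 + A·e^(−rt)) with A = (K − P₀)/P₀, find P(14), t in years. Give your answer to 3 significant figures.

A = (1190 − 75)/75 = 14.86667
P(14) = 1190 / (1 + 14.86667·e^(−0.105·14)) = 1190 / (1 + 14.86667·0.229925)
= 1190 / 4.41823 ≈ 269.34

≈ 269 wolves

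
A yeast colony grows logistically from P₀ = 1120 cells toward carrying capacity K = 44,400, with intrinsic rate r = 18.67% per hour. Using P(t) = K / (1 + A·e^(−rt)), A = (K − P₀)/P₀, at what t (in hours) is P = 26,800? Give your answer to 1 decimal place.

A = (44400 − 1120)/1120 = 38.64286
26800 = 44400/(1 + 38.64286·e^(−0.1867t)) → 1 + 38.64286·e^(−0.1867t) = 1.65672
e^(−0.1867t) = 0.016995 → t = ln(58.84253)/0.1867 = 4.07486/0.1867

t ≈ 21.8 hours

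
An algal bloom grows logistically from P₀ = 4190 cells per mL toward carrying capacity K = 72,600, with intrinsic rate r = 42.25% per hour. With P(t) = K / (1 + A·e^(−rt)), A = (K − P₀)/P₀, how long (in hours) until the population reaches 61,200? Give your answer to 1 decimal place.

A = (72600 − 4190)/4190 = 16.32697
61200 = 72600/(1 + 16.32697·e^(−0.4225t)) → 1 + 16.32697·e^(−0.4225t) = 1.18627
e^(−0.4225t) = 0.011409 → t = ln(87.65004)/0.4225 = 4.47335/0.4225

t ≈ 10.6 hours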